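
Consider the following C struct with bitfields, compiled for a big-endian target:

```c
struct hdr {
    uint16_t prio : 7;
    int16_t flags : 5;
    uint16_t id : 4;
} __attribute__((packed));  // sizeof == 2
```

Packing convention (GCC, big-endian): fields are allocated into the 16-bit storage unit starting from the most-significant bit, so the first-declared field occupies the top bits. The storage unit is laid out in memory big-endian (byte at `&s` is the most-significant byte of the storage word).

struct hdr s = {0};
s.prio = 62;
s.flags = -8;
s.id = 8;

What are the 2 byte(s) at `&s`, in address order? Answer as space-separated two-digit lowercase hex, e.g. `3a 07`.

7d 88

prio (7b) val=62 bits=0x3e at bit 9: 0x7c00
flags (5b) val=-8 bits=0x18 at bit 4: 0x7d80
id (4b) val=8 bits=0x8 at bit 0: 0x7d88
word = 0x7d88 → big-endian bytes:
  [0]=0x7d  [1]=0x88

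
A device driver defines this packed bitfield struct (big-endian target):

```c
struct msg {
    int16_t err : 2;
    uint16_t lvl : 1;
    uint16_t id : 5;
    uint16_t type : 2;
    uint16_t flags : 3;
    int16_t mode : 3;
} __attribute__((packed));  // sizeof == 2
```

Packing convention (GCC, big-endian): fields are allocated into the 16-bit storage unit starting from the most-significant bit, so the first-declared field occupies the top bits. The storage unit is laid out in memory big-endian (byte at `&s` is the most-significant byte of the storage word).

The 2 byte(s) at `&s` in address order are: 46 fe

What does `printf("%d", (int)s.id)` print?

6

[0]=0x46 [1]=0xfe (big-endian) → word 0x46fe
err [14+:2] = (word>>14) & 0x3 = 1
lvl [13+:1] = (word>>13) & 0x1 = 0
id [8+:5] = (word>>8) & 0x1f = 6  ←
type [6+:2] = (word>>6) & 0x3 = 3
flags [3+:3] = (word>>3) & 0x7 = 7
mode [0+:3] = (word>>0) & 0x7 = 6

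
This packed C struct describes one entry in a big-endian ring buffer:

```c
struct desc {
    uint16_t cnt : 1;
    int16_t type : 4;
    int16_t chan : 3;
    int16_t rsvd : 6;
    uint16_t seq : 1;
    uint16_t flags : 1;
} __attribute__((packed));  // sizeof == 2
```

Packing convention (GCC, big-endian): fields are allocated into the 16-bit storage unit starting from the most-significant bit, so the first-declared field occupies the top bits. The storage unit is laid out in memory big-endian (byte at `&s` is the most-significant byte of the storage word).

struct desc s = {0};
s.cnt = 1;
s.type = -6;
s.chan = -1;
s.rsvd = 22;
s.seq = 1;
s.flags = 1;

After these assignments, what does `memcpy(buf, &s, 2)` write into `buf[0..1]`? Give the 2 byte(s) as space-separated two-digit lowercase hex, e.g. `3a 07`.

d7 5b

cnt (1b) val=1 bits=0x1 at bit 15: 0x8000
type (4b) val=-6 bits=0xa at bit 11: 0xd000
chan (3b) val=-1 bits=0x7 at bit 8: 0xd700
rsvd (6b) val=22 bits=0x16 at bit 2: 0xd758
seq (1b) val=1 bits=0x1 at bit 1: 0xd75a
flags (1b) val=1 bits=0x1 at bit 0: 0xd75b
word = 0xd75b → big-endian bytes:
  [0]=0xd7  [1]=0x5b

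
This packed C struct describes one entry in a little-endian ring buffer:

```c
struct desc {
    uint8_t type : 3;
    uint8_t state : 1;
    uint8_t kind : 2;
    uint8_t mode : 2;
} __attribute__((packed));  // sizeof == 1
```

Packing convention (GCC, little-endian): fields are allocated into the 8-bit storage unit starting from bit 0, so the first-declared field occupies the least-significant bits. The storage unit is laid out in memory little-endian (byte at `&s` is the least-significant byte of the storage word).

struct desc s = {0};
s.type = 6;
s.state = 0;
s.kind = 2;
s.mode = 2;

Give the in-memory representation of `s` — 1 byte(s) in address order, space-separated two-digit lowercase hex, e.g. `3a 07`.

a6

[0+:3] type=6 & 0x7 = 0x6; word=0x06
[3+:1] state=0 & 0x1 = 0x0; word=0x06
[4+:2] kind=2 & 0x3 = 0x2; word=0x26
[6+:2] mode=2 & 0x3 = 0x2; word=0xa6
word = 0xa6 → little-endian bytes:
  [0]=0xa6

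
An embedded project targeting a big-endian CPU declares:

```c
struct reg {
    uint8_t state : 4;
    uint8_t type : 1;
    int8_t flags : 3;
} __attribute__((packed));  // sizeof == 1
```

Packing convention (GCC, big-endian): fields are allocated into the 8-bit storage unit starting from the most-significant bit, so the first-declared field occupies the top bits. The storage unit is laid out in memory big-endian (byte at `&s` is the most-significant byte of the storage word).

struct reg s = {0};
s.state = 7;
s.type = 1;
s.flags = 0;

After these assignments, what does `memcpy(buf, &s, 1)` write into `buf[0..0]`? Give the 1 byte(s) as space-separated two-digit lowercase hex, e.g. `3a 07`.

78

[4+:4] state=7 & 0xf = 0x7; word=0x70
[3+:1] type=1 & 0x1 = 0x1; word=0x78
[0+:3] flags=0 & 0x7 = 0x0; word=0x78
word = 0x78 → big-endian bytes:
  [0]=0x78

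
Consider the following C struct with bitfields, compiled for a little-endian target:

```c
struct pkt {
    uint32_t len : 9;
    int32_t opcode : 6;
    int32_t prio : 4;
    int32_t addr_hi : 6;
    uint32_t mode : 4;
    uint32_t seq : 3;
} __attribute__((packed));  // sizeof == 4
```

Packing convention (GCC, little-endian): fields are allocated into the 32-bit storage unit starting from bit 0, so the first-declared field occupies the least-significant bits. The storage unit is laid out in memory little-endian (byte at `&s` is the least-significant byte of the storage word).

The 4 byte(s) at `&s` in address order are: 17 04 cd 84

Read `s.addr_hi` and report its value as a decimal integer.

25

[0]=0x17 [1]=0x04 [2]=0xcd [3]=0x84 (little-endian) → word 0x84cd0417
len:9 @ bit 0 → (0x84cd0417>>0)&0x1ff = 0x17
opcode:6 @ bit 9 → (0x84cd0417>>9)&0x3f = 0x2
prio:4 @ bit 15 → (0x84cd0417>>15)&0xf = 0xa
addr_hi:6 @ bit 19 → (0x84cd0417>>19)&0x3f = 0x19  ←
mode:4 @ bit 25 → (0x84cd0417>>25)&0xf = 0x2
seq:3 @ bit 29 → (0x84cd0417>>29)&0x7 = 0x4
addr_hi signed 6b, MSB=0: value = 25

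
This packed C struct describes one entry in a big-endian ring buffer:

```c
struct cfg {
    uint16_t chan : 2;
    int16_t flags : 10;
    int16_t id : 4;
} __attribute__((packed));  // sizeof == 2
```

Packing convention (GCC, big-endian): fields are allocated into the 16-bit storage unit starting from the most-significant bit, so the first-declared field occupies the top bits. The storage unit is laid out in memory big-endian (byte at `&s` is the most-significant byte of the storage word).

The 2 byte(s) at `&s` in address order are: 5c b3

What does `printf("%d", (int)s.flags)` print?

459

[0]=0x5c [1]=0xb3 (big-endian) → word 0x5cb3
chan:2 @ bit 14 → (0x5cb3>>14)&0x3 = 0x1
flags:10 @ bit 4 → (0x5cb3>>4)&0x3ff = 0x1cb  ←
id:4 @ bit 0 → (0x5cb3>>0)&0xf = 0x3
flags signed 10b, MSB=0: value = 459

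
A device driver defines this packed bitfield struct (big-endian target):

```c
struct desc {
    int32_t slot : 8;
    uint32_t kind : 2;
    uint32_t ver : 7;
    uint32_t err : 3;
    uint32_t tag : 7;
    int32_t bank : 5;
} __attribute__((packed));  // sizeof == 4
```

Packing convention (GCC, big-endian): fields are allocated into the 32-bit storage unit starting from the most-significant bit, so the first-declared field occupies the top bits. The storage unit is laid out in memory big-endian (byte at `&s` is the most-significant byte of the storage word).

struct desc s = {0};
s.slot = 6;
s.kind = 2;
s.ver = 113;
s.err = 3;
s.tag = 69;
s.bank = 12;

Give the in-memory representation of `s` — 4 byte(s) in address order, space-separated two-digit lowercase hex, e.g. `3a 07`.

06 b8 b8 ac

slot:8 = 6 → 0x6 << 24 → word 0x06000000
kind:2 = 2 → 0x2 << 22 → word 0x06800000
ver:7 = 113 → 0x71 << 15 → word 0x06b88000
err:3 = 3 → 0x3 << 12 → word 0x06b8b000
tag:7 = 69 → 0x45 << 5 → word 0x06b8b8a0
bank:5 = 12 → 0xc << 0 → word 0x06b8b8ac
word = 0x06b8b8ac → big-endian bytes:
  [0]=0x06  [1]=0xb8  [2]=0xb8  [3]=0xac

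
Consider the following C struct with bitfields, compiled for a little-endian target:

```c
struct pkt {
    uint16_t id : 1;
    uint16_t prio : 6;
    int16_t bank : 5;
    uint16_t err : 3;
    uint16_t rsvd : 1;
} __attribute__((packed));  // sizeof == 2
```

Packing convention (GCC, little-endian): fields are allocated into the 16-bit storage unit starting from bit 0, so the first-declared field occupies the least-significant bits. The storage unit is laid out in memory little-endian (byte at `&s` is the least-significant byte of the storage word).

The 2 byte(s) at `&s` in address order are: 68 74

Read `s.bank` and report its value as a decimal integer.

[0]=0x68 [1]=0x74 (little-endian) → word 0x7468
id [0+:1] = (word>>0) & 0x1 = 0
prio [1+:6] = (word>>1) & 0x3f = 52
bank [7+:5] = (word>>7) & 0x1f = 8  ←
err [12+:3] = (word>>12) & 0x7 = 7
rsvd [15+:1] = (word>>15) & 0x1 = 0
bank signed 5b, MSB=0: value = 8

8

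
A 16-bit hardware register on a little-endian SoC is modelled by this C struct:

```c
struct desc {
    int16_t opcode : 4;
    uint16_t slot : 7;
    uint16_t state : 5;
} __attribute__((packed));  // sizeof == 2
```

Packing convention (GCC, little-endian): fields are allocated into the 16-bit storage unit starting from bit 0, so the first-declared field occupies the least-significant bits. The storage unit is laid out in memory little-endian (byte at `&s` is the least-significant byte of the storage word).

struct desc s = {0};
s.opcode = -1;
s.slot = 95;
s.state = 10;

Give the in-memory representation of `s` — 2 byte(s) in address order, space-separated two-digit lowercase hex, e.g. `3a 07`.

ff 55

[0+:4] opcode=-1 & 0xf = 0xf; word=0x000f
[4+:7] slot=95 & 0x7f = 0x5f; word=0x05ff
[11+:5] state=10 & 0x1f = 0xa; word=0x55ff
word = 0x55ff → little-endian bytes:
  [0]=0xff  [1]=0x55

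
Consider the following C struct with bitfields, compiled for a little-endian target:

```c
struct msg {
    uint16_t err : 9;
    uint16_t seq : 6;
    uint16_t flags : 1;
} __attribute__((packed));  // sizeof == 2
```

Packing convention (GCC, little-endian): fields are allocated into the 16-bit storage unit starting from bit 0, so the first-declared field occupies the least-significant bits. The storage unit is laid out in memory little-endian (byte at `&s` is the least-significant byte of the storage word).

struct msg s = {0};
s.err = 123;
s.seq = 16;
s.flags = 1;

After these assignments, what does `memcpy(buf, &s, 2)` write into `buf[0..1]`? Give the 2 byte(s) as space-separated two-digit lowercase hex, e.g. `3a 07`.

[0+:9] err=123 & 0x1ff = 0x7b; word=0x007b
[9+:6] seq=16 & 0x3f = 0x10; word=0x207b
[15+:1] flags=1 & 0x1 = 0x1; word=0xa07b
word = 0xa07b → little-endian bytes:
  [0]=0x7b  [1]=0xa0

7b a0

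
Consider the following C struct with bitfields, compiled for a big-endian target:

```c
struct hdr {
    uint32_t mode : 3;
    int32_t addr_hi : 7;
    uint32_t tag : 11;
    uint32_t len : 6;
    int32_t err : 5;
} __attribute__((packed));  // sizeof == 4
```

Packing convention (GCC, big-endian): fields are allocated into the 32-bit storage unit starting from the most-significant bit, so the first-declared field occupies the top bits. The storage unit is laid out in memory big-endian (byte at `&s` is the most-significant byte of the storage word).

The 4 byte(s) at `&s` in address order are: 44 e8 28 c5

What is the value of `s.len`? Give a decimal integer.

6

[0]=0x44 [1]=0xe8 [2]=0x28 [3]=0xc5 (big-endian) → word 0x44e828c5
mode:3 @ bit 29 → (0x44e828c5>>29)&0x7 = 0x2
addr_hi:7 @ bit 22 → (0x44e828c5>>22)&0x7f = 0x13
tag:11 @ bit 11 → (0x44e828c5>>11)&0x7ff = 0x505
len:6 @ bit 5 → (0x44e828c5>>5)&0x3f = 0x6  ←
err:5 @ bit 0 → (0x44e828c5>>0)&0x1f = 0x5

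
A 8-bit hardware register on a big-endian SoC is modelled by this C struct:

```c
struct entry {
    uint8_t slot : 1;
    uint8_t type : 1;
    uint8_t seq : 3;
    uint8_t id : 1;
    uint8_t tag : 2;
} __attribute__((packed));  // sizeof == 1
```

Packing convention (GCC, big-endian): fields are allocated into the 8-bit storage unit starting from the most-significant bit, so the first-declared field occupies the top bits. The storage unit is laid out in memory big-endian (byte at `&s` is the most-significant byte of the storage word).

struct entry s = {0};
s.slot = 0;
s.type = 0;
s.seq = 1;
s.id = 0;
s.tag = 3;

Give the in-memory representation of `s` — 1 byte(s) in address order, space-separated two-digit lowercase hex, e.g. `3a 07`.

[7+:1] slot=0 & 0x1 = 0x0; word=0x00
[6+:1] type=0 & 0x1 = 0x0; word=0x00
[3+:3] seq=1 & 0x7 = 0x1; word=0x08
[2+:1] id=0 & 0x1 = 0x0; word=0x08
[0+:2] tag=3 & 0x3 = 0x3; word=0x0b
word = 0x0b → big-endian bytes:
  [0]=0x0b

0b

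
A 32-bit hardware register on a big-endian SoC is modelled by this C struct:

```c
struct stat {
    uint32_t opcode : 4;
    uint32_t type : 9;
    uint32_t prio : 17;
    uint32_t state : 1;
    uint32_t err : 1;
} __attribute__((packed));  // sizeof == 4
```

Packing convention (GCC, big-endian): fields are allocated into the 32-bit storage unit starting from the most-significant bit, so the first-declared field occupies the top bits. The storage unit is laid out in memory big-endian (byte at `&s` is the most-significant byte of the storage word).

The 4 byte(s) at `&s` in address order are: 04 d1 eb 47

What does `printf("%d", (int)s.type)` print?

154

[0]=0x04 [1]=0xd1 [2]=0xeb [3]=0x47 (big-endian) → word 0x04d1eb47
opcode:4 @ bit 28 → (0x04d1eb47>>28)&0xf = 0x0
type:9 @ bit 19 → (0x04d1eb47>>19)&0x1ff = 0x9a  ←
prio:17 @ bit 2 → (0x04d1eb47>>2)&0x1ffff = 0x7ad1
state:1 @ bit 1 → (0x04d1eb47>>1)&0x1 = 0x1
err:1 @ bit 0 → (0x04d1eb47>>0)&0x1 = 0x1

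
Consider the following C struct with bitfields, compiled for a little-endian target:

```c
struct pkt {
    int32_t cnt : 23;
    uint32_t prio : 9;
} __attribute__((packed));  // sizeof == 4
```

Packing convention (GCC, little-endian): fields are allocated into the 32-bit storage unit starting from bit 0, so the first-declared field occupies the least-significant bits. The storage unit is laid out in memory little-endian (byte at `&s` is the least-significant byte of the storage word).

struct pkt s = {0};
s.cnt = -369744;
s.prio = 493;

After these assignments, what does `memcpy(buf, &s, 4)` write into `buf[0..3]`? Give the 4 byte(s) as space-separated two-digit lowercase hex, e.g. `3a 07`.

b0 5b fa f6

[0+:23] cnt=-369744 & 0x7fffff = 0x7a5bb0; word=0x007a5bb0
[23+:9] prio=493 & 0x1ff = 0x1ed; word=0xf6fa5bb0
word = 0xf6fa5bb0 → little-endian bytes:
  [0]=0xb0  [1]=0x5b  [2]=0xfa  [3]=0xf6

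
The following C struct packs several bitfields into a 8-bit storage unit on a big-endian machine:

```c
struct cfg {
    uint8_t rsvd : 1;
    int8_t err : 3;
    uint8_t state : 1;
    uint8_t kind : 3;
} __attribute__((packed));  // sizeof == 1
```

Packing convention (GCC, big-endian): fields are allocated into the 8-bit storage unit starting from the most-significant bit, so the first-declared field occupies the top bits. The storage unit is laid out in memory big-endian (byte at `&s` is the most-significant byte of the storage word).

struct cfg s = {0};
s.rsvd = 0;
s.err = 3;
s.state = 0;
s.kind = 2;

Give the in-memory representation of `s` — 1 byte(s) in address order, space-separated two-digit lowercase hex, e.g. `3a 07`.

rsvd:1 = 0 → 0x0 << 7 → word 0x00
err:3 = 3 → 0x3 << 4 → word 0x30
state:1 = 0 → 0x0 << 3 → word 0x30
kind:3 = 2 → 0x2 << 0 → word 0x32
word = 0x32 → big-endian bytes:
  [0]=0x32

32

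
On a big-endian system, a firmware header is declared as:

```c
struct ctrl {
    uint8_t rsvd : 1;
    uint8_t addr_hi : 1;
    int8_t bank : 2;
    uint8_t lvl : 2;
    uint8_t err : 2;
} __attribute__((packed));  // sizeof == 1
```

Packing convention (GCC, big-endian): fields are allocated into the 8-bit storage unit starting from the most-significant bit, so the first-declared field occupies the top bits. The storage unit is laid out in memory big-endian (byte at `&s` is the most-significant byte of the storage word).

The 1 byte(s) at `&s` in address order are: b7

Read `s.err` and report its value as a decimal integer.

3

[0]=0xb7 (big-endian) → word 0xb7
rsvd:1 @ bit 7 → (0xb7>>7)&0x1 = 0x1
addr_hi:1 @ bit 6 → (0xb7>>6)&0x1 = 0x0
bank:2 @ bit 4 → (0xb7>>4)&0x3 = 0x3
lvl:2 @ bit 2 → (0xb7>>2)&0x3 = 0x1
err:2 @ bit 0 → (0xb7>>0)&0x3 = 0x3  ←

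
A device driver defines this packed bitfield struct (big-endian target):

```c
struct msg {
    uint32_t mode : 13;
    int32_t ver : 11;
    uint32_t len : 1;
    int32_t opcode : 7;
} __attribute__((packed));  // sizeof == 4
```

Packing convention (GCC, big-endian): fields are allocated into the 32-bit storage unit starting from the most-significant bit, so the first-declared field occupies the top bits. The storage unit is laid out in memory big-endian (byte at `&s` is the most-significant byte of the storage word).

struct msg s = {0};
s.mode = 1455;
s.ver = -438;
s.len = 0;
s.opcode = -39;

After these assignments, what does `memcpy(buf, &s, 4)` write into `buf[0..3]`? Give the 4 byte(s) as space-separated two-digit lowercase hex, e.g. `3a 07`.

2d 7e 4a 59

mode:13 = 1455 → 0x5af << 19 → word 0x2d780000
ver:11 = -438 → 0x64a << 8 → word 0x2d7e4a00
len:1 = 0 → 0x0 << 7 → word 0x2d7e4a00
opcode:7 = -39 → 0x59 << 0 → word 0x2d7e4a59
word = 0x2d7e4a59 → big-endian bytes:
  [0]=0x2d  [1]=0x7e  [2]=0x4a  [3]=0x59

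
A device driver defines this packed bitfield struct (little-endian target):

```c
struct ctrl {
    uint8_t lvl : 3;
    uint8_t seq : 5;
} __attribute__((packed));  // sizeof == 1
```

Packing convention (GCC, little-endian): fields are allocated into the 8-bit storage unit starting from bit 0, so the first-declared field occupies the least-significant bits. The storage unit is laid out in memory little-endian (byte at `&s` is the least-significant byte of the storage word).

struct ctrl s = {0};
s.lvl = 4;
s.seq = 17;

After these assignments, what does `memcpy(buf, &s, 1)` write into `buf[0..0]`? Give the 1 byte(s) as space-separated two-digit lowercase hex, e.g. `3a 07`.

8c

[0+:3] lvl=4 & 0x7 = 0x4; word=0x04
[3+:5] seq=17 & 0x1f = 0x11; word=0x8c
word = 0x8c → little-endian bytes:
  [0]=0x8c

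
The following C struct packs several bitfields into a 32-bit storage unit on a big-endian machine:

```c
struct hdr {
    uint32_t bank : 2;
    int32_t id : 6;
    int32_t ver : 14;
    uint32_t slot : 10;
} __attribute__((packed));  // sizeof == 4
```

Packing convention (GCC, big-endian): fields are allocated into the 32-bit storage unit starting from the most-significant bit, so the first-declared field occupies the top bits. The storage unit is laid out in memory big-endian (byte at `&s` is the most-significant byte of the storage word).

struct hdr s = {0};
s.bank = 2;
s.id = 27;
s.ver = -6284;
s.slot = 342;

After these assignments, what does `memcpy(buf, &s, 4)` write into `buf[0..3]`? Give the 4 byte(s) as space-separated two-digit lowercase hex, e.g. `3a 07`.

9b 9d d1 56

bank:2 = 2 → 0x2 << 30 → word 0x80000000
id:6 = 27 → 0x1b << 24 → word 0x9b000000
ver:14 = -6284 → 0x2774 << 10 → word 0x9b9dd000
slot:10 = 342 → 0x156 << 0 → word 0x9b9dd156
word = 0x9b9dd156 → big-endian bytes:
  [0]=0x9b  [1]=0x9d  [2]=0xd1  [3]=0x56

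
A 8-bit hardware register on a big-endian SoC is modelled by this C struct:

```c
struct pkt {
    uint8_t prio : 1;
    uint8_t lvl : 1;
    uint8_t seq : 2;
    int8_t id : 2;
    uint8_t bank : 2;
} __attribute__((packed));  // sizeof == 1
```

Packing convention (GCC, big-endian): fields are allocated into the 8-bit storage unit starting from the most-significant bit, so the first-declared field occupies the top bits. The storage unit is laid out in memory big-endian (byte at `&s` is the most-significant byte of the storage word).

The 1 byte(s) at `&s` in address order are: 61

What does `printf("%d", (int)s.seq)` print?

[0]=0x61 (big-endian) → word 0x61
prio:1 @ bit 7 → (0x61>>7)&0x1 = 0x0
lvl:1 @ bit 6 → (0x61>>6)&0x1 = 0x1
seq:2 @ bit 4 → (0x61>>4)&0x3 = 0x2  ←
id:2 @ bit 2 → (0x61>>2)&0x3 = 0x0
bank:2 @ bit 0 → (0x61>>0)&0x3 = 0x1

2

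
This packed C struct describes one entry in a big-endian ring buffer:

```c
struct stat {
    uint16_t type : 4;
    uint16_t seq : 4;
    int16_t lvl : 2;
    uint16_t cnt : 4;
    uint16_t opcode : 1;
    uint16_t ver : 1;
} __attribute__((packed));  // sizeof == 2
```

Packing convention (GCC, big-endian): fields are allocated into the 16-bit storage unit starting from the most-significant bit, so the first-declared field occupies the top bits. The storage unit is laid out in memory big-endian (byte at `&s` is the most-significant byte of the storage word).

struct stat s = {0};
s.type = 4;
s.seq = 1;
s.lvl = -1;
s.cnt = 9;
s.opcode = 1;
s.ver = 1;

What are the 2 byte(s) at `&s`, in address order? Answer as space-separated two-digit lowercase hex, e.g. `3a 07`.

41 e7

type:4 = 4 → 0x4 << 12 → word 0x4000
seq:4 = 1 → 0x1 << 8 → word 0x4100
lvl:2 = -1 → 0x3 << 6 → word 0x41c0
cnt:4 = 9 → 0x9 << 2 → word 0x41e4
opcode:1 = 1 → 0x1 << 1 → word 0x41e6
ver:1 = 1 → 0x1 << 0 → word 0x41e7
word = 0x41e7 → big-endian bytes:
  [0]=0x41  [1]=0xe7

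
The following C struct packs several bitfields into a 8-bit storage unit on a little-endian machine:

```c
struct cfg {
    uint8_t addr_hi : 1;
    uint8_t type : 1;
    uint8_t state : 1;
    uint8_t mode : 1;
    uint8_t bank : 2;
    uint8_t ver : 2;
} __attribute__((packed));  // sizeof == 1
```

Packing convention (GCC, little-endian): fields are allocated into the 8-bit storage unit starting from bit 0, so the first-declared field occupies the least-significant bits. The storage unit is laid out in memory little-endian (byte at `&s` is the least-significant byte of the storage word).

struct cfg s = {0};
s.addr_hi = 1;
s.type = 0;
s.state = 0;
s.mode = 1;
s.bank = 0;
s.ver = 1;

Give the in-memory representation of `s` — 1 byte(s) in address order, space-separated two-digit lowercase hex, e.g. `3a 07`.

addr_hi (1b) val=1 bits=0x1 at bit 0: 0x01
type (1b) val=0 bits=0x0 at bit 1: 0x01
state (1b) val=0 bits=0x0 at bit 2: 0x01
mode (1b) val=1 bits=0x1 at bit 3: 0x09
bank (2b) val=0 bits=0x0 at bit 4: 0x09
ver (2b) val=1 bits=0x1 at bit 6: 0x49
word = 0x49 → little-endian bytes:
  [0]=0x49

49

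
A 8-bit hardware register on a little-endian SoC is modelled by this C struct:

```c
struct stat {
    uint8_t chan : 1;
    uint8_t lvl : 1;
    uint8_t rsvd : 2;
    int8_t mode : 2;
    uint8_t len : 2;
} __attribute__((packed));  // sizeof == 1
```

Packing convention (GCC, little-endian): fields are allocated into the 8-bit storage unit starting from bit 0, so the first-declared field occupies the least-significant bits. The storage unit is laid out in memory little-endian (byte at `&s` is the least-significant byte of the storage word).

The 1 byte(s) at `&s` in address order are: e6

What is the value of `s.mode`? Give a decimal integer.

[0]=0xe6 (little-endian) → word 0xe6
chan:1 @ bit 0 → (0xe6>>0)&0x1 = 0x0
lvl:1 @ bit 1 → (0xe6>>1)&0x1 = 0x1
rsvd:2 @ bit 2 → (0xe6>>2)&0x3 = 0x1
mode:2 @ bit 4 → (0xe6>>4)&0x3 = 0x2  ←
len:2 @ bit 6 → (0xe6>>6)&0x3 = 0x3
mode signed 2b, MSB=1: 2 - 4 = -2

-2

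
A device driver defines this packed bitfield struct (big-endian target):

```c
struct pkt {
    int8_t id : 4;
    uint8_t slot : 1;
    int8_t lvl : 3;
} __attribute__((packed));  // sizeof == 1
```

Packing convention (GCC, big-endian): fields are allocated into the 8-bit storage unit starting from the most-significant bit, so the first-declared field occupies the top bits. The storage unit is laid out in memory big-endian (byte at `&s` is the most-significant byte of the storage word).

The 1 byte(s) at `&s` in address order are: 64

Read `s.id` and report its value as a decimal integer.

[0]=0x64 (big-endian) → word 0x64
id [4+:4] = (word>>4) & 0xf = 6  ←
slot [3+:1] = (word>>3) & 0x1 = 0
lvl [0+:3] = (word>>0) & 0x7 = 4
id signed 4b, MSB=0: value = 6

6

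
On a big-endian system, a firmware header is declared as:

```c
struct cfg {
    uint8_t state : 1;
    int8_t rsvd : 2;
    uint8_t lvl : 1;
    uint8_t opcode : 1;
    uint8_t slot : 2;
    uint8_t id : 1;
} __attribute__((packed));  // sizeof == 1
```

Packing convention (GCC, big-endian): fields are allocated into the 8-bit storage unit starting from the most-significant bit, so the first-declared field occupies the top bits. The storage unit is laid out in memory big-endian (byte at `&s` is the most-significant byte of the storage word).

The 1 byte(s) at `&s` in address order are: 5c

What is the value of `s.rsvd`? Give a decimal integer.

[0]=0x5c (big-endian) → word 0x5c
state [7+:1] = (word>>7) & 0x1 = 0
rsvd [5+:2] = (word>>5) & 0x3 = 2  ←
lvl [4+:1] = (word>>4) & 0x1 = 1
opcode [3+:1] = (word>>3) & 0x1 = 1
slot [1+:2] = (word>>1) & 0x3 = 2
id [0+:1] = (word>>0) & 0x1 = 0
rsvd signed 2b, MSB=1: 2 - 4 = -2

-2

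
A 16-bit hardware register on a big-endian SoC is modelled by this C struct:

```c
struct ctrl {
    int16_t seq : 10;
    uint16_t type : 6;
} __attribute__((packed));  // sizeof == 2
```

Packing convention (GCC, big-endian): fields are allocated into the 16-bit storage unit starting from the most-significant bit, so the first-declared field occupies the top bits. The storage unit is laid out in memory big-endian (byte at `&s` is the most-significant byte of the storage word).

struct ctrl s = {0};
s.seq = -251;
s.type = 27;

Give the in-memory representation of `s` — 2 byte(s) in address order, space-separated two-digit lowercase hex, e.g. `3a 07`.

c1 5b

seq (10b) val=-251 bits=0x305 at bit 6: 0xc140
type (6b) val=27 bits=0x1b at bit 0: 0xc15b
word = 0xc15b → big-endian bytes:
  [0]=0xc1  [1]=0x5b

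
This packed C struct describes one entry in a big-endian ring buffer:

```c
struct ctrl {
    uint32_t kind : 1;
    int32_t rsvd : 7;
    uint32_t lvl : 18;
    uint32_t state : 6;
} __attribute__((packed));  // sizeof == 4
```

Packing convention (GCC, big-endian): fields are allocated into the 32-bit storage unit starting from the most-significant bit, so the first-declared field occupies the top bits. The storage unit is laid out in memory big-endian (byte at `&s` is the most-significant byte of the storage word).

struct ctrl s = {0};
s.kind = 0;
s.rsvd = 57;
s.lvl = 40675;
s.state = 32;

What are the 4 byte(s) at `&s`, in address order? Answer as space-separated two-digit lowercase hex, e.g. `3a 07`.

kind:1 = 0 → 0x0 << 31 → word 0x00000000
rsvd:7 = 57 → 0x39 << 24 → word 0x39000000
lvl:18 = 40675 → 0x9ee3 << 6 → word 0x3927b8c0
state:6 = 32 → 0x20 << 0 → word 0x3927b8e0
word = 0x3927b8e0 → big-endian bytes:
  [0]=0x39  [1]=0x27  [2]=0xb8  [3]=0xe0

39 27 b8 e0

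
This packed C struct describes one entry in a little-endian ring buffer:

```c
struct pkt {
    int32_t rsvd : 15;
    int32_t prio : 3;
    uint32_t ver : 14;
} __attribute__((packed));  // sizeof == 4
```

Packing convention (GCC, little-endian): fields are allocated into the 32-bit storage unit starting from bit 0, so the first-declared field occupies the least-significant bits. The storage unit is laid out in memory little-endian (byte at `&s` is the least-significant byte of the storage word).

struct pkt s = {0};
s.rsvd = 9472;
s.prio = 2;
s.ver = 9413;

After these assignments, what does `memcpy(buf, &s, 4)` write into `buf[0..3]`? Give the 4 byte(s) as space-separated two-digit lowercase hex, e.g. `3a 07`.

00 25 15 93

[0+:15] rsvd=9472 & 0x7fff = 0x2500; word=0x00002500
[15+:3] prio=2 & 0x7 = 0x2; word=0x00012500
[18+:14] ver=9413 & 0x3fff = 0x24c5; word=0x93152500
word = 0x93152500 → little-endian bytes:
  [0]=0x00  [1]=0x25  [2]=0x15  [3]=0x93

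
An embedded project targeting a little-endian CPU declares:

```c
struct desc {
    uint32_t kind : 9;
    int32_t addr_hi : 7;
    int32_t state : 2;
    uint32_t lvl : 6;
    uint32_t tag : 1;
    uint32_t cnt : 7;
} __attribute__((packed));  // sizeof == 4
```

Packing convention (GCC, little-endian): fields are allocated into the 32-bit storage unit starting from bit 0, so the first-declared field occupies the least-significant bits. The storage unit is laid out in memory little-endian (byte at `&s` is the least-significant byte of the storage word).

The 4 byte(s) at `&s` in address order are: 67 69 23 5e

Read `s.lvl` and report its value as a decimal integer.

8

[0]=0x67 [1]=0x69 [2]=0x23 [3]=0x5e (little-endian) → word 0x5e236967
kind [0+:9] = (word>>0) & 0x1ff = 359
addr_hi [9+:7] = (word>>9) & 0x7f = 52
state [16+:2] = (word>>16) & 0x3 = 3
lvl [18+:6] = (word>>18) & 0x3f = 8  ←
tag [24+:1] = (word>>24) & 0x1 = 0
cnt [25+:7] = (word>>25) & 0x7f = 47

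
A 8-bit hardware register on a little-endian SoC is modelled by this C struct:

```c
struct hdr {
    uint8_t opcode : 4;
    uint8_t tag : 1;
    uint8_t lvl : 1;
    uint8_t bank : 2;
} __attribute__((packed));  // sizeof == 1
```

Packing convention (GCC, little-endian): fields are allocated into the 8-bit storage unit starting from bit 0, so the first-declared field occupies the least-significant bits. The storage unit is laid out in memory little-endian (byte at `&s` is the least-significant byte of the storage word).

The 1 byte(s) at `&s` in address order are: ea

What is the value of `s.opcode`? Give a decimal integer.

10

[0]=0xea (little-endian) → word 0xea
opcode:4 @ bit 0 → (0xea>>0)&0xf = 0xa  ←
tag:1 @ bit 4 → (0xea>>4)&0x1 = 0x0
lvl:1 @ bit 5 → (0xea>>5)&0x1 = 0x1
bank:2 @ bit 6 → (0xea>>6)&0x3 = 0x3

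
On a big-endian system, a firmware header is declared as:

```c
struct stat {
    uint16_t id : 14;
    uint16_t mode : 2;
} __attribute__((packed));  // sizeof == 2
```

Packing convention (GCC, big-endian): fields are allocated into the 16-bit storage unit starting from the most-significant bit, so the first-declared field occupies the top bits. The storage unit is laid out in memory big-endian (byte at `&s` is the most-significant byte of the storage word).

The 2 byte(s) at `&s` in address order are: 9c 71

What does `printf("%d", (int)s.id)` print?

[0]=0x9c [1]=0x71 (big-endian) → word 0x9c71
id [2+:14] = (word>>2) & 0x3fff = 10012  ←
mode [0+:2] = (word>>0) & 0x3 = 1

10012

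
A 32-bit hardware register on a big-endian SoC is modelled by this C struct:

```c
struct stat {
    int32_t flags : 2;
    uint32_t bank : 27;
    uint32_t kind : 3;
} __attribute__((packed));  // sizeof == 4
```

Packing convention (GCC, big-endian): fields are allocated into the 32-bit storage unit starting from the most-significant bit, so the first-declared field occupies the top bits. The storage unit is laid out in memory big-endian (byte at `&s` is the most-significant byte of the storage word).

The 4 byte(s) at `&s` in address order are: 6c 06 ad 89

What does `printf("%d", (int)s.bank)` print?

[0]=0x6c [1]=0x06 [2]=0xad [3]=0x89 (big-endian) → word 0x6c06ad89
flags [30+:2] = (word>>30) & 0x3 = 1
bank [3+:27] = (word>>3) & 0x7ffffff = 92329393  ←
kind [0+:3] = (word>>0) & 0x7 = 1

92329393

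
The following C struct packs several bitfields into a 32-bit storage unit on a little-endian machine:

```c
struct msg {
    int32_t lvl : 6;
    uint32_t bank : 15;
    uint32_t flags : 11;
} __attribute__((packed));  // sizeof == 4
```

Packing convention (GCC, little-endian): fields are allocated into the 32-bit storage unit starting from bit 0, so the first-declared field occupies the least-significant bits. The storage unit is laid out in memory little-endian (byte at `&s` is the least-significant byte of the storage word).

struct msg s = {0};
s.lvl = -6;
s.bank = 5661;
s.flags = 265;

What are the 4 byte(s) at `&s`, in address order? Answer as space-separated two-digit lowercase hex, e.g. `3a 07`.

7a 87 25 21

[0+:6] lvl=-6 & 0x3f = 0x3a; word=0x0000003a
[6+:15] bank=5661 & 0x7fff = 0x161d; word=0x0005877a
[21+:11] flags=265 & 0x7ff = 0x109; word=0x2125877a
word = 0x2125877a → little-endian bytes:
  [0]=0x7a  [1]=0x87  [2]=0x25  [3]=0x21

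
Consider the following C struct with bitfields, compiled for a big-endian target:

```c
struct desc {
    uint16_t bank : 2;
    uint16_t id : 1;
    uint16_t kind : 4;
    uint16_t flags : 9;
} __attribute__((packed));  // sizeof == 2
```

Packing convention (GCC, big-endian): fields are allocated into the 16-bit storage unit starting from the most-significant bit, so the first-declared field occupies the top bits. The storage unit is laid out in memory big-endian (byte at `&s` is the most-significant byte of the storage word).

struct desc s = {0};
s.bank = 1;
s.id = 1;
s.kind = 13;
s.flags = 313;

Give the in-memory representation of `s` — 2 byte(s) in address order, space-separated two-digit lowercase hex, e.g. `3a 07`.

[14+:2] bank=1 & 0x3 = 0x1; word=0x4000
[13+:1] id=1 & 0x1 = 0x1; word=0x6000
[9+:4] kind=13 & 0xf = 0xd; word=0x7a00
[0+:9] flags=313 & 0x1ff = 0x139; word=0x7b39
word = 0x7b39 → big-endian bytes:
  [0]=0x7b  [1]=0x39

7b 39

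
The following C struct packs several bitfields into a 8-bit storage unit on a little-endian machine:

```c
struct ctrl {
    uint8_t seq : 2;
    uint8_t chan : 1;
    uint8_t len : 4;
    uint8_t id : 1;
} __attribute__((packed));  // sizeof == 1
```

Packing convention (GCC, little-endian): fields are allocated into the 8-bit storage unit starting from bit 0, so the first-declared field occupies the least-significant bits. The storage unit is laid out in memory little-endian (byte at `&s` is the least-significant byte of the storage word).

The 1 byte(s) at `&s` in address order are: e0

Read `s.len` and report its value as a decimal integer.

12

[0]=0xe0 (little-endian) → word 0xe0
seq:2 @ bit 0 → (0xe0>>0)&0x3 = 0x0
chan:1 @ bit 2 → (0xe0>>2)&0x1 = 0x0
len:4 @ bit 3 → (0xe0>>3)&0xf = 0xc  ←
id:1 @ bit 7 → (0xe0>>7)&0x1 = 0x1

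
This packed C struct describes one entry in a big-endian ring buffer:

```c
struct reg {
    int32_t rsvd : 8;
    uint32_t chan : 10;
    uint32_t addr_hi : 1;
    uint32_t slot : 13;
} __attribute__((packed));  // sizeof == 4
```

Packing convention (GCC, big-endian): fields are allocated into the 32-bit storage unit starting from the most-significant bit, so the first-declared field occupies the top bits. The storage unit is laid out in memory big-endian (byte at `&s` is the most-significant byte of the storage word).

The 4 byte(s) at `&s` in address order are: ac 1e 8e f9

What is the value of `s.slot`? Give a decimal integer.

[0]=0xac [1]=0x1e [2]=0x8e [3]=0xf9 (big-endian) → word 0xac1e8ef9
rsvd:8 @ bit 24 → (0xac1e8ef9>>24)&0xff = 0xac
chan:10 @ bit 14 → (0xac1e8ef9>>14)&0x3ff = 0x7a
addr_hi:1 @ bit 13 → (0xac1e8ef9>>13)&0x1 = 0x0
slot:13 @ bit 0 → (0xac1e8ef9>>0)&0x1fff = 0xef9  ←

3833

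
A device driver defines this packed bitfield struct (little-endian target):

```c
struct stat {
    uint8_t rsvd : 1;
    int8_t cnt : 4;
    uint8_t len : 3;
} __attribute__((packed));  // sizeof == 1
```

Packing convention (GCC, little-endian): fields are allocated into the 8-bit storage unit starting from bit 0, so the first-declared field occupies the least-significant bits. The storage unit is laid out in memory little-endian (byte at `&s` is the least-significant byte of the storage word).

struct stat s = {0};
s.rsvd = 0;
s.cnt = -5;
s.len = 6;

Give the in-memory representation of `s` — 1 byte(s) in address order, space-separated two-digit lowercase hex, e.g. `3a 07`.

d6

[0+:1] rsvd=0 & 0x1 = 0x0; word=0x00
[1+:4] cnt=-5 & 0xf = 0xb; word=0x16
[5+:3] len=6 & 0x7 = 0x6; word=0xd6
word = 0xd6 → little-endian bytes:
  [0]=0xd6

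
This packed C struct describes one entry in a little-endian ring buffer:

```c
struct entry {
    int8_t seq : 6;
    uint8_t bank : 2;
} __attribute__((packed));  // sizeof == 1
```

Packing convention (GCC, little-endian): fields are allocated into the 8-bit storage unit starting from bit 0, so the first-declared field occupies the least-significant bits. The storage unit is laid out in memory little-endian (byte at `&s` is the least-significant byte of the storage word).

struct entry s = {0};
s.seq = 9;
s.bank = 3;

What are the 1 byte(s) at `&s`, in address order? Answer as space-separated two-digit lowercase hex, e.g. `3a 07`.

c9

[0+:6] seq=9 & 0x3f = 0x9; word=0x09
[6+:2] bank=3 & 0x3 = 0x3; word=0xc9
word = 0xc9 → little-endian bytes:
  [0]=0xc9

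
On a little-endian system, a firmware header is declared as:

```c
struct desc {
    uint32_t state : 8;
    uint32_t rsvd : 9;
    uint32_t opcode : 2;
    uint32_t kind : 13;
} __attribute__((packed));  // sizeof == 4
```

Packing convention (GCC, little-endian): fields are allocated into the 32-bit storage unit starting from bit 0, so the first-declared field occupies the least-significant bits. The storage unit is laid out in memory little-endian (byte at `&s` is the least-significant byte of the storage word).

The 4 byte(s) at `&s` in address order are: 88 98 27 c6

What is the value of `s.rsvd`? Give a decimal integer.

[0]=0x88 [1]=0x98 [2]=0x27 [3]=0xc6 (little-endian) → word 0xc6279888
state [0+:8] = (word>>0) & 0xff = 136
rsvd [8+:9] = (word>>8) & 0x1ff = 408  ←
opcode [17+:2] = (word>>17) & 0x3 = 3
kind [19+:13] = (word>>19) & 0x1fff = 6340

408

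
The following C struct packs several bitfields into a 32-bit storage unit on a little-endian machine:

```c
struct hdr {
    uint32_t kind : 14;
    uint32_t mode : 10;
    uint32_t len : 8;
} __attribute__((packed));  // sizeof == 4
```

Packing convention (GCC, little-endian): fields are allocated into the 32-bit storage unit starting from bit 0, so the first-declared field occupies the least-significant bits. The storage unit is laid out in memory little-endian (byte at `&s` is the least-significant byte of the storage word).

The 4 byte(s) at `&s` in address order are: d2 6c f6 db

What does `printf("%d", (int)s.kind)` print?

11474

[0]=0xd2 [1]=0x6c [2]=0xf6 [3]=0xdb (little-endian) → word 0xdbf66cd2
kind:14 @ bit 0 → (0xdbf66cd2>>0)&0x3fff = 0x2cd2  ←
mode:10 @ bit 14 → (0xdbf66cd2>>14)&0x3ff = 0x3d9
len:8 @ bit 24 → (0xdbf66cd2>>24)&0xff = 0xdb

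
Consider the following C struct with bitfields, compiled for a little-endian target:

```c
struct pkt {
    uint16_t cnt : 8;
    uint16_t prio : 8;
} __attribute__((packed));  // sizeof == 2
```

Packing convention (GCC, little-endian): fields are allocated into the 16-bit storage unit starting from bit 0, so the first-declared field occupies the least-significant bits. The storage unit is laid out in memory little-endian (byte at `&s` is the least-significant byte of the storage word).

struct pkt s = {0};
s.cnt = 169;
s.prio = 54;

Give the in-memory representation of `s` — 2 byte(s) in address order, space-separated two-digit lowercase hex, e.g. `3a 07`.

cnt (8b) val=169 bits=0xa9 at bit 0: 0x00a9
prio (8b) val=54 bits=0x36 at bit 8: 0x36a9
word = 0x36a9 → little-endian bytes:
  [0]=0xa9  [1]=0x36

a9 36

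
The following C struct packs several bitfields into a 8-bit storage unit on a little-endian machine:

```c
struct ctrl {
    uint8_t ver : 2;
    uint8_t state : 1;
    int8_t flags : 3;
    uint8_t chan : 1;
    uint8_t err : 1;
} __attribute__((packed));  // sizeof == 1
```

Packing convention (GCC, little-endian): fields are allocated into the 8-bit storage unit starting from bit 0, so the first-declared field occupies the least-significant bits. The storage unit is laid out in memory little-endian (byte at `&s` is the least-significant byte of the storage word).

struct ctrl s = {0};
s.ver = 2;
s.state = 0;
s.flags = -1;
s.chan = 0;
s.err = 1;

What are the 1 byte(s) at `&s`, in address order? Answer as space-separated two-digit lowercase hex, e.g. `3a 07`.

[0+:2] ver=2 & 0x3 = 0x2; word=0x02
[2+:1] state=0 & 0x1 = 0x0; word=0x02
[3+:3] flags=-1 & 0x7 = 0x7; word=0x3a
[6+:1] chan=0 & 0x1 = 0x0; word=0x3a
[7+:1] err=1 & 0x1 = 0x1; word=0xba
word = 0xba → little-endian bytes:
  [0]=0xba

ba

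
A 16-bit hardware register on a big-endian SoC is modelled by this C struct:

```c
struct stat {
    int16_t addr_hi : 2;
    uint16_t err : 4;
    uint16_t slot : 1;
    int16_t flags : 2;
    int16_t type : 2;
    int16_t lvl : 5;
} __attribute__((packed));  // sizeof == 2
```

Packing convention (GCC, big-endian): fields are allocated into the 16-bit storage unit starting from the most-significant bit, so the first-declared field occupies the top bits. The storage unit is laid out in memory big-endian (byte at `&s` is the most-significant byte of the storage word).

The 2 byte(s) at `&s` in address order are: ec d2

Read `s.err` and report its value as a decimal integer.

11

[0]=0xec [1]=0xd2 (big-endian) → word 0xecd2
addr_hi:2 @ bit 14 → (0xecd2>>14)&0x3 = 0x3
err:4 @ bit 10 → (0xecd2>>10)&0xf = 0xb  ←
slot:1 @ bit 9 → (0xecd2>>9)&0x1 = 0x0
flags:2 @ bit 7 → (0xecd2>>7)&0x3 = 0x1
type:2 @ bit 5 → (0xecd2>>5)&0x3 = 0x2
lvl:5 @ bit 0 → (0xecd2>>0)&0x1f = 0x12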